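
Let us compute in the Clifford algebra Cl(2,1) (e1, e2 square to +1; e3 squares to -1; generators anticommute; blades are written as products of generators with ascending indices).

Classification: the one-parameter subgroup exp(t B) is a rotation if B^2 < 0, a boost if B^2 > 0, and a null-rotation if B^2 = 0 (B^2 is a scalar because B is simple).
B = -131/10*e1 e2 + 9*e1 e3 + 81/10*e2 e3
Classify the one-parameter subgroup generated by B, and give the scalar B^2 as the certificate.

B^2 term by term: the squares give (-131/10)^2*(e1 e2)^2 + (9)^2*(e1 e3)^2 + (81/10)^2*(e2 e3)^2 = 17161/100*(-1) + 81*(+1) + 6561/100*(+1) = -25 (each basis 2-blade squares to minus the product of its generators' squares); cross terms between blades sharing an index anticommute and cancel. So B^2 = -25.
Answer: rotation, certificate B^2 = -25. The scalar -25 is the complete invariant here: its sign names the subgroup type.


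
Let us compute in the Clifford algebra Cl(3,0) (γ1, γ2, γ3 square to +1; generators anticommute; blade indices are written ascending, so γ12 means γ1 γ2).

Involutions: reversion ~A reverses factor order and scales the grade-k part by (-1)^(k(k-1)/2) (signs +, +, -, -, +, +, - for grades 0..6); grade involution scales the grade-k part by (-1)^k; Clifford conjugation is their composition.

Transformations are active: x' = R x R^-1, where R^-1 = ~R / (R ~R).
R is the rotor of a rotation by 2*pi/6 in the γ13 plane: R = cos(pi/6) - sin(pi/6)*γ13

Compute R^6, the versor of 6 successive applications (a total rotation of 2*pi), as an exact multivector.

Half-angle bookkeeping: 6 applications in γ13 add up to rotor phase 6*pi/6 = pi, so R^6 = cos(pi) - sin(pi)*γ13.
cos(pi) = -1 and sin(pi) = 0, so R^6 = -1. The total rotation 2*pi is 1 full turn, so every vector returns to itself, yet the rotor is -1, on the OTHER sheet of the double cover (an odd number of 2*pi turns).
Answer: -1


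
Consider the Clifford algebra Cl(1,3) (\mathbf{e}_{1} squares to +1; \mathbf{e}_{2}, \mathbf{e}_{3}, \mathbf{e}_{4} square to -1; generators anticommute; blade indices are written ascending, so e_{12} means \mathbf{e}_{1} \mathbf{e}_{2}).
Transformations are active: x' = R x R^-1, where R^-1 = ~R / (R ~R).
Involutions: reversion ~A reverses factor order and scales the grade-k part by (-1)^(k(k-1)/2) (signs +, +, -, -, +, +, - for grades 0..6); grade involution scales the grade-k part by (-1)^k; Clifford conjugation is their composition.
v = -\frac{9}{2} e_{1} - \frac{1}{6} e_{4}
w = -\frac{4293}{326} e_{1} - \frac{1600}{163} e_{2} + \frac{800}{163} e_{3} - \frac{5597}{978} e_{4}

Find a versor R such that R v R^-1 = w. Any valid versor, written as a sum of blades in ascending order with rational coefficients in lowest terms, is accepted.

A norm check does it: q(v) = q(w) = \frac{182}{9}, hence R = v + w = -\frac{2880}{163} e_{1} - \frac{1600}{163} e_{2} + \frac{800}{163} e_{3} - \frac{960}{163} e_{4} realises the map — parallel part kept, (v - w)/2 negated, v carried to w.
Answer: -\frac{2880}{163} e_{1} - \frac{1600}{163} e_{2} + \frac{800}{163} e_{3} - \frac{960}{163} e_{4}


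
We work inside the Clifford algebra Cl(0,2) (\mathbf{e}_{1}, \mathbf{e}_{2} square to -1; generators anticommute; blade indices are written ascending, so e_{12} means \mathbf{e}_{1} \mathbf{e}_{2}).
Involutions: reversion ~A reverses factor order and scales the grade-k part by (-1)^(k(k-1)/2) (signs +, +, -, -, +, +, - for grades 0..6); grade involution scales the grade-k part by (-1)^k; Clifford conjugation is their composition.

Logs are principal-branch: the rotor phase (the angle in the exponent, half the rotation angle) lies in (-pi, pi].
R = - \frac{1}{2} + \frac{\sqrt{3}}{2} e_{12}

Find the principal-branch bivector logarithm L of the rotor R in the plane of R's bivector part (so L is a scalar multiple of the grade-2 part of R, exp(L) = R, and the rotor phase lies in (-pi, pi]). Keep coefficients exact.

The scalar part of R is - \frac{1}{2}, which fixes the principal-branch rotor phase; the unit plane is then the bivector part divided by the sine of that phase, and L is that plane scaled by the phase.
Concretely: cos(phase) = - \frac{1}{2} gives phase = ±\frac{2 \pi}{3}, and since phase/sin(phase) is even the sign is immaterial: L = (phase/sin(phase)) * <R>_2 = (\frac{4 \sqrt{3} \pi}{9}) * <R>_2.
Answer: \frac{2 \pi}{3} e_{12}


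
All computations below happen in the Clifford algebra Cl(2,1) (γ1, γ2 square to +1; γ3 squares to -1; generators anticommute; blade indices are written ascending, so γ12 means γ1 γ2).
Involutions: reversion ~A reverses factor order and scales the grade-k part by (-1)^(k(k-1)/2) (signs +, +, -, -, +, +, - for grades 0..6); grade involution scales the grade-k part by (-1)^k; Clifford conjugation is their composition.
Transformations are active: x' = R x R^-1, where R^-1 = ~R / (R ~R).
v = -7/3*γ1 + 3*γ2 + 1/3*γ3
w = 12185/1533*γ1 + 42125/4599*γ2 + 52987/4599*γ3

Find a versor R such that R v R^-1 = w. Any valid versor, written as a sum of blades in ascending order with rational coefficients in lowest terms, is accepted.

Here q(v) = q(w) = 43/3; the classical choice R = v + w = 8608/1533*γ1 + 55922/4599*γ2 + 54520/4599*γ3 then realises v -> w under the sandwich.
Answer: 8608/1533*γ1 + 55922/4599*γ2 + 54520/4599*γ3


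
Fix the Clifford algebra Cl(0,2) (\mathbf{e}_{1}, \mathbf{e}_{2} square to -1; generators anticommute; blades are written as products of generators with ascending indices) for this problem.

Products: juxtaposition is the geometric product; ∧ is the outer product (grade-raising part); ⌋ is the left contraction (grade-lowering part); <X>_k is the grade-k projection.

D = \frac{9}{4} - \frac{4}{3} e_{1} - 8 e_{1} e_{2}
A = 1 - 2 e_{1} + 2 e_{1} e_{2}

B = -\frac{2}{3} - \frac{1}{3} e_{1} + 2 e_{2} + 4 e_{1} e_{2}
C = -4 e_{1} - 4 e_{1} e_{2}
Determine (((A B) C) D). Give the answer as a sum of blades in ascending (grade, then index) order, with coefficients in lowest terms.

step 1: -\frac{28}{3} - 3 e_{1} + \frac{28}{3} e_{2} - \frac{4}{3} e_{1} e_{2}
step 2: -\frac{52}{3} - \frac{20}{3} e_{2} + \frac{224}{3} e_{1} e_{2}
step 3: \frac{1675}{3} + \frac{688}{9} e_{1} - \frac{1031}{9} e_{2} + \frac{2680}{9} e_{1} e_{2}
Answer: \frac{1675}{3} + \frac{688}{9} e_{1} - \frac{1031}{9} e_{2} + \frac{2680}{9} e_{1} e_{2}


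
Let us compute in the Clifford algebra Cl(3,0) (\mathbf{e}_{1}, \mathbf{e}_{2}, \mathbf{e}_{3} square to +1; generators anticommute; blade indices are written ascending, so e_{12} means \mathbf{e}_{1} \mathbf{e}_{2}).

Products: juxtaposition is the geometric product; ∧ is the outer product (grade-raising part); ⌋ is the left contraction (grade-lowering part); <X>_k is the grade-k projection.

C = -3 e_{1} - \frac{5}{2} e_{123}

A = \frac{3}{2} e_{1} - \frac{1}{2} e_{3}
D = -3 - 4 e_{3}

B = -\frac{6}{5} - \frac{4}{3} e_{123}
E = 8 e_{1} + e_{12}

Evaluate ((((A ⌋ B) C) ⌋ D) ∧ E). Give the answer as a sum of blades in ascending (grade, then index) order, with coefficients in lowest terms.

step 1: \frac{2}{3} e_{12} - 2 e_{23}
step 2: -5 e_{1} + 2 e_{2} + \frac{5}{3} e_{3} + 6 e_{123}
step 3: -\frac{20}{3}
step 4: -\frac{160}{3} e_{1} - \frac{20}{3} e_{12}
Answer: -\frac{160}{3} e_{1} - \frac{20}{3} e_{12}


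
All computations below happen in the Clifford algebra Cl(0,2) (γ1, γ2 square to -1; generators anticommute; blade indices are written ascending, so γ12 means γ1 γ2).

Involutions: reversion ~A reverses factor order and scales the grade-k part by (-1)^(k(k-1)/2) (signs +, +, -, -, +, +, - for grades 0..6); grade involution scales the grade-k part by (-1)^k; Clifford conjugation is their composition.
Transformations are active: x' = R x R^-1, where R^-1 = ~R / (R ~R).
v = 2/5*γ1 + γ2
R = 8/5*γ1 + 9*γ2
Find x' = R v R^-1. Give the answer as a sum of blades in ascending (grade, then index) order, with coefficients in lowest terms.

~R = 8/5*γ1 + 9*γ2, and R ~R = -2089/25, so R^-1 = ~R / (-2089/25).
R v = -241/25 - 2*γ12
Answer: -322/10445*γ1 + 2249/2089*γ2


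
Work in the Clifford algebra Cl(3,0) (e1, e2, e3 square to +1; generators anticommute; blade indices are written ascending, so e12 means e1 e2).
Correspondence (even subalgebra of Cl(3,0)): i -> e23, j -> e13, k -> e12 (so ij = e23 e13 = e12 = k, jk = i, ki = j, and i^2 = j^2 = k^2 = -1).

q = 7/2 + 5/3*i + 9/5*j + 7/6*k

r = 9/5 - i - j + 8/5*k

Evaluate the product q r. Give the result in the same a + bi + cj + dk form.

In blades: q = 7/2 + 7/6*e12 + 9/5*e13 + 5/3*e23, r = 9/5 + 8/5*e12 - e13 - e23.
Distribute q over r term by term (generator squares from the signature, products reordered to ascending indices): (7/2)*r = 63/10 + 28/5*e12 - 7/2*e13 - 7/2*e23; (7/6*e12)*r = -28/15 + 21/10*e12 - 7/6*e13 + 7/6*e23; (9/5*e13)*r = 9/5 + 9/5*e12 + 81/25*e13 + 72/25*e23; (5/3*e23)*r = 5/3 - 5/3*e12 - 8/3*e13 + 3*e23.
Sum: 79/10 + 47/6*e12 - 307/75*e13 + 266/75*e23; translating back through the correspondence:
Answer: 79/10 + 266/75*i - 307/75*j + 47/6*k


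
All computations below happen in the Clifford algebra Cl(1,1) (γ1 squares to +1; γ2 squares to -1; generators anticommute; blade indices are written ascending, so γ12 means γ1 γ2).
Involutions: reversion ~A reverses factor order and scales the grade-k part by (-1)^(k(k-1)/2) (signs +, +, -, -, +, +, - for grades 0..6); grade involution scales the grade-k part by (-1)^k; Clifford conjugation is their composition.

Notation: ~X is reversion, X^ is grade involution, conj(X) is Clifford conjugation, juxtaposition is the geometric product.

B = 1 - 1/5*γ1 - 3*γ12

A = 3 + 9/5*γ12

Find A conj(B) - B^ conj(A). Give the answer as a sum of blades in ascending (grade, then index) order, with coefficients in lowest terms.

first term: 42/5 + 3/5*γ1 - 9/25*γ2 + 54/5*γ12
second term: 42/5 + 3/5*γ1 - 9/25*γ2 - 54/5*γ12
Answer: 108/5*γ12


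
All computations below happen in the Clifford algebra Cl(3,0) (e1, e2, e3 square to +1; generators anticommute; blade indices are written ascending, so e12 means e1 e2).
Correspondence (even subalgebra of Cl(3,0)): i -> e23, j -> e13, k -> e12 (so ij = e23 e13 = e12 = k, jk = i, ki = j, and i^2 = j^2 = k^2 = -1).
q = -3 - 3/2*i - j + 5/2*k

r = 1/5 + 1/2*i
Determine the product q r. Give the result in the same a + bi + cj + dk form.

In blades: q = -3 + 5/2*e12 - e13 - 3/2*e23, r = 1/5 + 1/2*e23.
Distribute q over r term by term (generator squares from the signature, products reordered to ascending indices): (-3)*r = -3/5 - 3/2*e23; (5/2*e12)*r = 1/2*e12 + 5/4*e13; (-e13)*r = 1/2*e12 - 1/5*e13; (-3/2*e23)*r = 3/4 - 3/10*e23.
Sum: 3/20 + e12 + 21/20*e13 - 9/5*e23; translating back through the correspondence:
Answer: 3/20 - 9/5*i + 21/20*j + k


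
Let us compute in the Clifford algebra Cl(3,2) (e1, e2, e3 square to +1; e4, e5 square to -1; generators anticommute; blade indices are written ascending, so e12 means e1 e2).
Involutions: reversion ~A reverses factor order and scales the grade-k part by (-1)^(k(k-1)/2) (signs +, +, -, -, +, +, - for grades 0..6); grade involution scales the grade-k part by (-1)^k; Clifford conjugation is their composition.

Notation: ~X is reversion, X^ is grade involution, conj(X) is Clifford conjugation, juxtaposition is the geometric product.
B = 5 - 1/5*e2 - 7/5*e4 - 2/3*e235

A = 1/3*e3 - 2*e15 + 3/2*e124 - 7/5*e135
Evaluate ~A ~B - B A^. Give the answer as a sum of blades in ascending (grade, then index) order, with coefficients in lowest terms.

first term: 5/3*e3 - 7/6*e12 - 3/10*e14 + 10*e15 + 1/15*e23 - 2/9*e25 - 7/15*e34 - 4/3*e123 - 15/2*e124 + 2/5*e125 + 7*e135 + 14/5*e145 - 7/25*e1235 + 24/25*e1345
second term: -5/3*e3 - 7/6*e12 - 3/10*e14 - 10*e15 + 1/15*e23 - 2/9*e25 - 7/15*e34 + 4/3*e123 - 15/2*e124 - 2/5*e125 + 7*e135 - 14/5*e145 + 7/25*e1235 - 24/25*e1345
Answer: 10/3*e3 + 20*e15 - 8/3*e123 + 4/5*e125 + 28/5*e145 - 14/25*e1235 + 48/25*e1345


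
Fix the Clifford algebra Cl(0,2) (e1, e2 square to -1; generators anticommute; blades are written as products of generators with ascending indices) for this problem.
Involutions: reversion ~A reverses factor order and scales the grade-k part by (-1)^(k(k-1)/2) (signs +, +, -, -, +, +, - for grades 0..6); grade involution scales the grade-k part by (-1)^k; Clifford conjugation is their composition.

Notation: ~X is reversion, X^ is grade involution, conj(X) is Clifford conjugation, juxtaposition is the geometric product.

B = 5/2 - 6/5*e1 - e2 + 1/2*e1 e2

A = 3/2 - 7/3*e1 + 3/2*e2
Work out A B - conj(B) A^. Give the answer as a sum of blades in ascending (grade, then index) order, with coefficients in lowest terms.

first term: 49/20 - 413/60*e1 + 41/12*e2 + 293/60*e1 e2
second term: 49/20 + 413/60*e1 - 41/12*e2 - 293/60*e1 e2
Answer: -413/30*e1 + 41/6*e2 + 293/30*e1 e2


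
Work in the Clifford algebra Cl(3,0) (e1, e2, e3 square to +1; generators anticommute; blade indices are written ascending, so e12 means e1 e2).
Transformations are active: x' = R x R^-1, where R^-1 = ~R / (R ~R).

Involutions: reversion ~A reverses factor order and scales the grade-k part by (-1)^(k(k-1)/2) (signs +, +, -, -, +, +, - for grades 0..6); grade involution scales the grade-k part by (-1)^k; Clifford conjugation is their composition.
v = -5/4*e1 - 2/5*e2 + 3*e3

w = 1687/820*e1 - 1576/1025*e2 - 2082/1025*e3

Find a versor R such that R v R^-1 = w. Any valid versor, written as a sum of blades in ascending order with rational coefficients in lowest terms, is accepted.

R = v + w = 331/410*e1 - 1986/1025*e2 + 993/1025*e3 works: the equal norms (4289/400) guarantee its sandwich swaps v into w.
Answer: 331/410*e1 - 1986/1025*e2 + 993/1025*e3


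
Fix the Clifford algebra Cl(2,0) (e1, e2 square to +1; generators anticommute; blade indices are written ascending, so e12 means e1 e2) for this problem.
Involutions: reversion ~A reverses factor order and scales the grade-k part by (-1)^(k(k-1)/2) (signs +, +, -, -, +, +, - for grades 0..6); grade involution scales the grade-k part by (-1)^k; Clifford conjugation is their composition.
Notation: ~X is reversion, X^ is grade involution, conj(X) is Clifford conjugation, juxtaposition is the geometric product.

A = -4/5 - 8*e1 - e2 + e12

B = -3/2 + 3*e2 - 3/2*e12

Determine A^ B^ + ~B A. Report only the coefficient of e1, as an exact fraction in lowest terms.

first term: -3/10 - 27/2*e1 - 111/10*e2 - 243/10*e12
second term: -33/10 + 15/2*e1 + 111/10*e2 + 213/10*e12
Answer: -6


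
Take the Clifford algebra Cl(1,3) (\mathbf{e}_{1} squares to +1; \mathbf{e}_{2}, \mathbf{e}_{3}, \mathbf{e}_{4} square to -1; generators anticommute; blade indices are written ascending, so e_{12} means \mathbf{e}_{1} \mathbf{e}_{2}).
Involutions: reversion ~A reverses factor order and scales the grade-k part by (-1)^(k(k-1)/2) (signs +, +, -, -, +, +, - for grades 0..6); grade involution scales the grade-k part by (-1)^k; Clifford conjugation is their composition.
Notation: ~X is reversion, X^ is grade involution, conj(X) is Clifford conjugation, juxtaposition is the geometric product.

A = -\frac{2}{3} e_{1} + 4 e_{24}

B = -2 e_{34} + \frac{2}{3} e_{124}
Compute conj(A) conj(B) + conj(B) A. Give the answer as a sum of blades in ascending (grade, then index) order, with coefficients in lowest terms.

first term: \frac{8}{3} e_{1} - 8 e_{23} + \frac{4}{9} e_{24} + \frac{4}{3} e_{134}
second term: -\frac{8}{3} e_{1} - 8 e_{23} - \frac{4}{9} e_{24} - \frac{4}{3} e_{134}
Answer: -16 e_{23}


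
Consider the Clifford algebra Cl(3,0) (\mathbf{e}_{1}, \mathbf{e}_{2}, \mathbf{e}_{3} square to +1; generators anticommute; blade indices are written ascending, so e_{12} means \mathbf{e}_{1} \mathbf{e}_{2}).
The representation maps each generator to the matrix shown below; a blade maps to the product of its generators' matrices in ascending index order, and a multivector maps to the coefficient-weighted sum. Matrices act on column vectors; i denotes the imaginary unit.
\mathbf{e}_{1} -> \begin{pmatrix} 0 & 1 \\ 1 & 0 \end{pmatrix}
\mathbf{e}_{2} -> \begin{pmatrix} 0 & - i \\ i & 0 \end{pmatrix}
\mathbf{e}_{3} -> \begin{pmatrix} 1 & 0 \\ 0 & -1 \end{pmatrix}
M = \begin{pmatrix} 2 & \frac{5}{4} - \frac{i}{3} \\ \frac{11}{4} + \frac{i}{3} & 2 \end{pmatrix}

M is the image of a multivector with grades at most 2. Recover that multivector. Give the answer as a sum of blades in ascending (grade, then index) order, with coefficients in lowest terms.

Method: 1, rho(e_{1}), rho(e_{2}), rho(e_{3}) form a trace-orthogonal basis of the 2x2 complex matrices (tr(X Y) = 2 if X = Y, else 0), so M = m0*1 + m1*rho(e_{1}) + m2*rho(e_{2}) + m3*rho(e_{3}) with m0 = tr(M)/2 = 2, m1 = tr(M rho(e_{1}))/2 = 2, m2 = tr(M rho(e_{2}))/2 = \frac{1}{3} - \frac{3 i}{4}, m3 = tr(M rho(e_{3}))/2 = 0.
Multiplying table entries, the bivector images are rho(e_{12}) = i*rho(e_{3}), rho(e_{13}) = -i*rho(e_{2}), rho(e_{23}) = i*rho(e_{1}); with real blade coefficients the real parts of m0..m3 are the coefficients of 1, e_{1}, e_{2}, e_{3} and the imaginary parts give the bivectors (e_{23}: Im m1, e_{13}: -Im m2, e_{12}: Im m3).
Answer: 2 + 2 e_{1} + \frac{1}{3} e_{2} + \frac{3}{4} e_{13}


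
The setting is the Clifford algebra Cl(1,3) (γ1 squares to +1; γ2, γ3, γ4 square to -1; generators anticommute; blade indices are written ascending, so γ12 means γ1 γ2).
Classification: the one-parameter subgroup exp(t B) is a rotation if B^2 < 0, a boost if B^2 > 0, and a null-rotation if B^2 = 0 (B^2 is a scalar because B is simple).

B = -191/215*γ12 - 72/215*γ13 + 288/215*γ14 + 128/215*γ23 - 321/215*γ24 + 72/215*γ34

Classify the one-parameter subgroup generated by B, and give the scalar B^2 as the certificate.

B^2 term by term: the squares give (-191/215)^2*(γ12)^2 + (-72/215)^2*(γ13)^2 + (288/215)^2*(γ14)^2 + (128/215)^2*(γ23)^2 + (-321/215)^2*(γ24)^2 + (72/215)^2*(γ34)^2 = 36481/46225*(+1) + 5184/46225*(+1) + 82944/46225*(+1) + 16384/46225*(-1) + 103041/46225*(-1) + 5184/46225*(-1) = 0 (each basis 2-blade squares to minus the product of its generators' squares); cross terms between blades sharing an index anticommute and cancel; the commuting (index-disjoint) pairs give grade-4 terms 2*c*c'*(blade product), which cancel blade by blade — γ1234: -27504/46225 - 46224/46225 + 73728/46225 = 0 — confirming B is simple. So B^2 = 0.
Answer: null-rotation, certificate B^2 = 0. The scalar 0 is the complete invariant here: its sign names the subgroup type.


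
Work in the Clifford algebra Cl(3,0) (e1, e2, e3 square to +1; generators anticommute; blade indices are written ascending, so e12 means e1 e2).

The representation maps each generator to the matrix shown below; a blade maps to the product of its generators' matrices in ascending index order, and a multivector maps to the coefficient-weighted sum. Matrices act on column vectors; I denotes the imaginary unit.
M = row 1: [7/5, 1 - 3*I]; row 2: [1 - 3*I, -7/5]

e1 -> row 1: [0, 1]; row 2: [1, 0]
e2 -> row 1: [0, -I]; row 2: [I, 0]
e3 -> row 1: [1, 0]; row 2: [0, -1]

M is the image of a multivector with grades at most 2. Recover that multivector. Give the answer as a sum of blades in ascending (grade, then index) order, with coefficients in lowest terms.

Method: 1, rho(e1), rho(e2), rho(e3) form a trace-orthogonal basis of the 2x2 complex matrices (tr(X Y) = 2 if X = Y, else 0), so M = m0*1 + m1*rho(e1) + m2*rho(e2) + m3*rho(e3) with m0 = tr(M)/2 = 0, m1 = tr(M rho(e1))/2 = 1 - 3*I, m2 = tr(M rho(e2))/2 = 0, m3 = tr(M rho(e3))/2 = 7/5.
Multiplying table entries, the bivector images are rho(e12) = I*rho(e3), rho(e13) = -I*rho(e2), rho(e23) = I*rho(e1); with real blade coefficients the real parts of m0..m3 are the coefficients of 1, e1, e2, e3 and the imaginary parts give the bivectors (e23: Im m1, e13: -Im m2, e12: Im m3).
Answer: e1 + 7/5*e3 - 3*e23


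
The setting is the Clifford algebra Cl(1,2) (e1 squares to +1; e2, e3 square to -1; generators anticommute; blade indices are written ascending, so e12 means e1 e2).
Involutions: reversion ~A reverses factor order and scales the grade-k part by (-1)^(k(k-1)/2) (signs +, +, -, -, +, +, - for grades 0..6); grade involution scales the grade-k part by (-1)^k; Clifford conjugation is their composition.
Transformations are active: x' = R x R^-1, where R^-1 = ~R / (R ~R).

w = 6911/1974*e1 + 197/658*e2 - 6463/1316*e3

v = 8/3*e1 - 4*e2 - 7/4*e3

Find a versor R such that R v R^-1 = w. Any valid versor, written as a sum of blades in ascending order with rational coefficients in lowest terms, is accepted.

Reasoning: v^2 = w^2 = -1721/144 since conjugation preserves the quadratic form; R = v + w = 12175/1974*e1 - 2435/658*e2 - 4383/658*e3 is then valid when invertible, keeping its own part and reversing (v - w)/2.
Answer: 12175/1974*e1 - 2435/658*e2 - 4383/658*e3


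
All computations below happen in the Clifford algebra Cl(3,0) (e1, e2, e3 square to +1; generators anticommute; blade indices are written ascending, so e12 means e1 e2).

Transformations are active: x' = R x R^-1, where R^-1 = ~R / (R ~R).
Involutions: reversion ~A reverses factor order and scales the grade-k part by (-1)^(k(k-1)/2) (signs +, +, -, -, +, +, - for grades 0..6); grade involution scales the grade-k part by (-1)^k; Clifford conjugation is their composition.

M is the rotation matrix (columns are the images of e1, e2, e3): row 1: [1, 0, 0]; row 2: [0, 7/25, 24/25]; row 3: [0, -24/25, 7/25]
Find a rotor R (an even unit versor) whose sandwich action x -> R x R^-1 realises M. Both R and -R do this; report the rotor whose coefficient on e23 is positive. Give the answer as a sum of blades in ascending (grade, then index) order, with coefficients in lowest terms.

Method: write R = a + b12*e12 + b13*e13 + b23*e23 with a^2 + b12^2 + b13^2 + b23^2 = 1 (so R^-1 = ~R). Expanding the columns R e_j ~R gives tr M = 4a^2 - 1 and, from the antisymmetric part, M21 - M12 = -4a*b12, M13 - M31 = 4a*b13, M32 - M23 = -4a*b23.
Here tr M = 39/25, so a^2 = (1 + tr M)/4 = 16/25 and a = ±4/5. Taking a = 4/5: M21 - M12 = 0, M13 - M31 = 0, M32 - M23 = -48/25, giving b12 = 0, b13 = 0, b23 = 3/5, i.e. R = 4/5 + 3/5*e23.
Its e23 coefficient is already positive.
Answer: 4/5 + 3/5*e23. Why the constraint matters: R and -R act identically through the sandwich — M has trace 39/25 either way — so only the sign condition on e23 picks one of the two preimages.


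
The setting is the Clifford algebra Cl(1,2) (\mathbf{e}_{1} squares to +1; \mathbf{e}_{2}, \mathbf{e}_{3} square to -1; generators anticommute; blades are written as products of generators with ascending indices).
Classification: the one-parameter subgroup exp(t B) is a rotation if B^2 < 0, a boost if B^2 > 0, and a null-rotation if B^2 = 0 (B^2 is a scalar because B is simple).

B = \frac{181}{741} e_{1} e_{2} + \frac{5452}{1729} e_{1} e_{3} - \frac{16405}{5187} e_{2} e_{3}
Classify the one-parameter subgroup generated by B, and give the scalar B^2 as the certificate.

B^2 term by term: the squares give (\frac{181}{741})^2*(e_{1} e_{2})^2 + (\frac{5452}{1729})^2*(e_{1} e_{3})^2 + (-\frac{16405}{5187})^2*(e_{2} e_{3})^2 = \frac{32761}{549081}*(+1) + \frac{29724304}{2989441}*(+1) + \frac{269124025}{26904969}*(-1) = 0 (each basis 2-blade squares to minus the product of its generators' squares); cross terms between blades sharing an index anticommute and cancel. So B^2 = 0.
Answer: null-rotation, certificate B^2 = 0. Check the certificate: B^2 = 0, and that sign is decisive whatever form B takes.


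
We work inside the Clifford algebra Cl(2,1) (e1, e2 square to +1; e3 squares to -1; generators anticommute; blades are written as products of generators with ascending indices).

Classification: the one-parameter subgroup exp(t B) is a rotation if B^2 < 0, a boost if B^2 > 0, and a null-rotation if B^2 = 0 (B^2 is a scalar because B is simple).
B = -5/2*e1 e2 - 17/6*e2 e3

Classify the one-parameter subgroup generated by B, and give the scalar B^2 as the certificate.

B^2 term by term: the squares give (-5/2)^2*(e1 e2)^2 + (-17/6)^2*(e2 e3)^2 = 25/4*(-1) + 289/36*(+1) = 16/9 (each basis 2-blade squares to minus the product of its generators' squares); cross terms between blades sharing an index anticommute and cancel. So B^2 = 16/9.
Answer: boost, certificate B^2 = 16/9. Note: conjugating B changes its blade decomposition but never the scalar B^2 = 16/9, whose sign settles the classification.


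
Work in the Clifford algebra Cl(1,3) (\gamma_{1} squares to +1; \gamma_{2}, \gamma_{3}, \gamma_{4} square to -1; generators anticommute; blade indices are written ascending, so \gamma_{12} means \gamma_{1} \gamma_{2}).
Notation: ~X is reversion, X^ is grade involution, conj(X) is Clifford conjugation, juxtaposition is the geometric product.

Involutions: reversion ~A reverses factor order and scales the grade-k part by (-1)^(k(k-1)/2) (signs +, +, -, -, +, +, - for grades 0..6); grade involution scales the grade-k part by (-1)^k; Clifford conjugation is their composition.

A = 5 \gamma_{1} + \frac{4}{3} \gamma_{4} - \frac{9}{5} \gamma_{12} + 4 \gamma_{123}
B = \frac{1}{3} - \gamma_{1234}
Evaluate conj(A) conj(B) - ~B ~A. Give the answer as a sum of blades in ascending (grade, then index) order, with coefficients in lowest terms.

first term: -\frac{5}{3} \gamma_{1} + \frac{32}{9} \gamma_{4} + \frac{3}{5} \gamma_{12} - \frac{9}{5} \gamma_{34} + \frac{8}{3} \gamma_{123} + 5 \gamma_{234}
second term: \frac{5}{3} \gamma_{1} + \frac{40}{9} \gamma_{4} + \frac{3}{5} \gamma_{12} - \frac{9}{5} \gamma_{34} + 5 \gamma_{234}
Answer: -\frac{10}{3} \gamma_{1} - \frac{8}{9} \gamma_{4} + \frac{8}{3} \gamma_{123}


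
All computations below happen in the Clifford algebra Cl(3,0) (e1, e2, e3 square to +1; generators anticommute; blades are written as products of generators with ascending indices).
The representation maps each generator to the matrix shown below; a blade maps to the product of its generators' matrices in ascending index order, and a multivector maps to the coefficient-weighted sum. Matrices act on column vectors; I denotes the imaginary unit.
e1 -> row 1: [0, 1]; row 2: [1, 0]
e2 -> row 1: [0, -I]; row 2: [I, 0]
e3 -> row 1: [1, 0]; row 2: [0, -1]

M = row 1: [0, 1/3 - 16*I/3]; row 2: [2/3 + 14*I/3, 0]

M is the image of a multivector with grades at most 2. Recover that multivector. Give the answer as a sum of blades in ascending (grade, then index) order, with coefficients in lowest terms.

Method: 1, rho(e1), rho(e2), rho(e3) form a trace-orthogonal basis of the 2x2 complex matrices (tr(X Y) = 2 if X = Y, else 0), so M = m0*1 + m1*rho(e1) + m2*rho(e2) + m3*rho(e3) with m0 = tr(M)/2 = 0, m1 = tr(M rho(e1))/2 = 1/2 - I/3, m2 = tr(M rho(e2))/2 = 5 - I/6, m3 = tr(M rho(e3))/2 = 0.
Multiplying table entries, the bivector images are rho(e1 e2) = I*rho(e3), rho(e1 e3) = -I*rho(e2), rho(e2 e3) = I*rho(e1); with real blade coefficients the real parts of m0..m3 are the coefficients of 1, e1, e2, e3 and the imaginary parts give the bivectors (e2 e3: Im m1, e1 e3: -Im m2, e1 e2: Im m3).
Answer: 1/2*e1 + 5*e2 + 1/6*e1 e3 - 1/3*e2 e3


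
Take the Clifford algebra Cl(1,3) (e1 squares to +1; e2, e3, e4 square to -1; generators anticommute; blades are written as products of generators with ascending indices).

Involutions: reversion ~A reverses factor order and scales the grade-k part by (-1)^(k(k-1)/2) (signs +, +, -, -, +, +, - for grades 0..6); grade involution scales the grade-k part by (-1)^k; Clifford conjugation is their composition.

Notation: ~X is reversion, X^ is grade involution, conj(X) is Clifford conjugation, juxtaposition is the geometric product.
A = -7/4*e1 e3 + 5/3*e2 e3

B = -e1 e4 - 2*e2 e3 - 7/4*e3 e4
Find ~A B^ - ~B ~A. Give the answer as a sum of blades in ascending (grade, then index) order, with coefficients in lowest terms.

first term: -10/3 - 7/2*e1 e2 + 49/16*e1 e4 - 35/12*e2 e4 + 7/4*e3 e4 + 5/3*e1 e2 e3 e4
second term: 10/3 - 7/2*e1 e2 + 49/16*e1 e4 - 35/12*e2 e4 + 7/4*e3 e4 - 5/3*e1 e2 e3 e4
Answer: -20/3 + 10/3*e1 e2 e3 e4


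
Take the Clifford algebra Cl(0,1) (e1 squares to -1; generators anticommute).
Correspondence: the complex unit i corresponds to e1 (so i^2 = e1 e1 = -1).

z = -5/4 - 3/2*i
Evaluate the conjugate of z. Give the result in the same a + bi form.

In blades: z = -5/4 - 3/2*e1.
Conjugation here is Clifford conjugation: the scalar is fixed and the grade-1 and grade-2 blades all flip sign, giving -5/4 + 3/2*e1; translating back:
Answer: -5/4 + 3/2*i


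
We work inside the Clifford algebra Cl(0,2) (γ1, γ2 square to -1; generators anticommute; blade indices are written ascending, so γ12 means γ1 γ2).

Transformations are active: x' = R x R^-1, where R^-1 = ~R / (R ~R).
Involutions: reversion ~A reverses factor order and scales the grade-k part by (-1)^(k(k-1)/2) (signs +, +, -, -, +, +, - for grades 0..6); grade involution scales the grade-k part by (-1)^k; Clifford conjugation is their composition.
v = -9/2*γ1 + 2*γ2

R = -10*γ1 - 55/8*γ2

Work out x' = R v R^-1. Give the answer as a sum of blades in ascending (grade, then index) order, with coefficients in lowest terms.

~R = -10*γ1 - 55/8*γ2, and R ~R = -9425/64, so R^-1 = ~R / (-9425/64).
R v = -125/4 - 815/16*γ12
Answer: 193/754*γ1 - 1854/377*γ2


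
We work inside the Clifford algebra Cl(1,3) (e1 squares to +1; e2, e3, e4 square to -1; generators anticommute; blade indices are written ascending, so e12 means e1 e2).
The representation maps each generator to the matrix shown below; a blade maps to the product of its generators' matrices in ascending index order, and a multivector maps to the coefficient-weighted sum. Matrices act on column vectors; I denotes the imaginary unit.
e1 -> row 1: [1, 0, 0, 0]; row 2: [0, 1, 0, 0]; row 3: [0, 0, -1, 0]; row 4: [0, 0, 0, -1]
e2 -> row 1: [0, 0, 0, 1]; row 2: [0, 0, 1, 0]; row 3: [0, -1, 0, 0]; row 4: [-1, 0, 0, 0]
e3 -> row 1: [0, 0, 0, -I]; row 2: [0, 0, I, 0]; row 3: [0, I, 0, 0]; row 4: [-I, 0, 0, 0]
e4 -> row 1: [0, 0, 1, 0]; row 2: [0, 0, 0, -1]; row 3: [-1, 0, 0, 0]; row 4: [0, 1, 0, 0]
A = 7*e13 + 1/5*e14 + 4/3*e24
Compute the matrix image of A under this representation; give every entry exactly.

Bivector images (products of the table entries): rho(e13) = rho(e1)rho(e3) = row 1: [0, 0, 0, -I]; row 2: [0, 0, I, 0]; row 3: [0, -I, 0, 0]; row 4: [I, 0, 0, 0]; rho(e14) = rho(e1)rho(e4) = row 1: [0, 0, 1, 0]; row 2: [0, 0, 0, -1]; row 3: [1, 0, 0, 0]; row 4: [0, -1, 0, 0]; rho(e24) = rho(e2)rho(e4) = row 1: [0, 1, 0, 0]; row 2: [-1, 0, 0, 0]; row 3: [0, 0, 0, 1]; row 4: [0, 0, -1, 0].
M = (7)*rho(e13) + (1/5)*rho(e14) + (4/3)*rho(e24), summed entrywise:
Answer: row 1: [0, 4/3, 1/5, -7*I]; row 2: [-4/3, 0, 7*I, -1/5]; row 3: [1/5, -7*I, 0, 4/3]; row 4: [7*I, -1/5, -4/3, 0]


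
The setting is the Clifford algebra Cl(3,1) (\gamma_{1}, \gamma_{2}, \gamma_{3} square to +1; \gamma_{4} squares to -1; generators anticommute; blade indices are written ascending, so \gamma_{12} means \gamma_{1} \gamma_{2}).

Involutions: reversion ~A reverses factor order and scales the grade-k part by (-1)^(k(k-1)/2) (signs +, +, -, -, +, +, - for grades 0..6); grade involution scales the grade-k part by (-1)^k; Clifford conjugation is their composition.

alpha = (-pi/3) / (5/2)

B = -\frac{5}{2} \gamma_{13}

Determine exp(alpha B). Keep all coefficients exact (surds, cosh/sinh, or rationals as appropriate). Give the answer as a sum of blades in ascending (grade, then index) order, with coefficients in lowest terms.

B^2 = (-\frac{5}{2})^2*(\gamma_{13})^2 = \frac{25}{4}*(-1) = -\frac{25}{4} (a basis 2-blade squares to minus the product of its generators' squares).
B^2 = -\frac{25}{4} — a negative square means the series sums to a rotation: l = \frac{5}{2}, alpha*l = - \frac{\pi}{3}, so exp(alpha B) = cos(- \frac{\pi}{3}) + (sin(- \frac{\pi}{3})/(\frac{5}{2}))*B = \frac{1}{2} + (- \frac{\sqrt{3}}{5})*B.
Answer: \frac{1}{2} + \frac{\sqrt{3}}{2} \gamma_{13}


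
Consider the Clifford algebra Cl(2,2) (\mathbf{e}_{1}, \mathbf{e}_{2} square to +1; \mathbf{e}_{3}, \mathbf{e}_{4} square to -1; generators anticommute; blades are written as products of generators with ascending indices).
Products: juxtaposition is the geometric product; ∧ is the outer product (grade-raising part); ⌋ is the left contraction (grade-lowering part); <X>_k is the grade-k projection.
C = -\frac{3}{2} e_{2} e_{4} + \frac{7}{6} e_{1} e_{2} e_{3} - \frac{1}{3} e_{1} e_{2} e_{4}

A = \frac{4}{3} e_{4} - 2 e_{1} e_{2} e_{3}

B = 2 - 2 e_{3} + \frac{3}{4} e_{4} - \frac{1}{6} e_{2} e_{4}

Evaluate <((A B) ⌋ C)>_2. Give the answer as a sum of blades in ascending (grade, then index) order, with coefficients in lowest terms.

step 1: -1 - \frac{2}{9} e_{2} + \frac{8}{3} e_{4} - 4 e_{1} e_{2} + \frac{8}{3} e_{3} e_{4} - 4 e_{1} e_{2} e_{3} - \frac{1}{3} e_{1} e_{3} e_{4} - \frac{3}{2} e_{1} e_{2} e_{3} e_{4}
step 2: -\frac{14}{3} - 4 e_{2} + \frac{14}{3} e_{3} - e_{4} + \frac{8}{9} e_{1} e_{2} + \frac{7}{27} e_{1} e_{3} - \frac{2}{27} e_{1} e_{4} + \frac{3}{2} e_{2} e_{4} - \frac{7}{6} e_{1} e_{2} e_{3} + \frac{1}{3} e_{1} e_{2} e_{4}
step 3: \frac{8}{9} e_{1} e_{2} + \frac{7}{27} e_{1} e_{3} - \frac{2}{27} e_{1} e_{4} + \frac{3}{2} e_{2} e_{4}
Answer: \frac{8}{9} e_{1} e_{2} + \frac{7}{27} e_{1} e_{3} - \frac{2}{27} e_{1} e_{4} + \frac{3}{2} e_{2} e_{4}


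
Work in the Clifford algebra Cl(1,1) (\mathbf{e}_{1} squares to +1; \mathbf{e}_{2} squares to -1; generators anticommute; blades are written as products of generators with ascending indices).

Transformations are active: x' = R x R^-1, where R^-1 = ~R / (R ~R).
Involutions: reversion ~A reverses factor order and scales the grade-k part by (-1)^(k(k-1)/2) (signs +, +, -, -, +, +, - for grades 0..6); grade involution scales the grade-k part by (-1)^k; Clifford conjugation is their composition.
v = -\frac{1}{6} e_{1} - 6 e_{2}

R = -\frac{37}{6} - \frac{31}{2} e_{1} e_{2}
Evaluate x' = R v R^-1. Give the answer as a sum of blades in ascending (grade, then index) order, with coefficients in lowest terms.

~R = -\frac{37}{6} + \frac{31}{2} e_{1} e_{2}, and R ~R = -\frac{1820}{9}, so R^-1 = ~R / (-\frac{1820}{9}).
R v = -\frac{3311}{36} e_{1} + \frac{413}{12} e_{2}
Answer: -\frac{16981}{3120} e_{1} + \frac{8423}{1040} e_{2}


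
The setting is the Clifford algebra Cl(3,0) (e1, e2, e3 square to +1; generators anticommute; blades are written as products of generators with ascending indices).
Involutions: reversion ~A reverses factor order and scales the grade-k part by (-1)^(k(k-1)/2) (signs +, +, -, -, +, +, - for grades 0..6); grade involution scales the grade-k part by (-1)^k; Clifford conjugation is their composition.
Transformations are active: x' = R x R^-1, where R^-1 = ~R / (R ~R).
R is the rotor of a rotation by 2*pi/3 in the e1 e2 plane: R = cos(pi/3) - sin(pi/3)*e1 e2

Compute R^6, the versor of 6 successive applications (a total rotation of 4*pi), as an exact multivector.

Rotor phase runs at HALF the rotation angle; powers of one rotor simply add phase, so after 6 steps in e1 e2 the phase is 6*pi/3 = 2*pi and R^6 = cos(2*pi) - sin(2*pi)*e1 e2.
cos(2*pi) = 1 and sin(2*pi) = 0, so R^6 = 1. The total rotation 4*pi is 2 full turns, so every vector returns to itself, yet the rotor is +1, back on the identity sheet (an even number of 2*pi turns).
Answer: 1


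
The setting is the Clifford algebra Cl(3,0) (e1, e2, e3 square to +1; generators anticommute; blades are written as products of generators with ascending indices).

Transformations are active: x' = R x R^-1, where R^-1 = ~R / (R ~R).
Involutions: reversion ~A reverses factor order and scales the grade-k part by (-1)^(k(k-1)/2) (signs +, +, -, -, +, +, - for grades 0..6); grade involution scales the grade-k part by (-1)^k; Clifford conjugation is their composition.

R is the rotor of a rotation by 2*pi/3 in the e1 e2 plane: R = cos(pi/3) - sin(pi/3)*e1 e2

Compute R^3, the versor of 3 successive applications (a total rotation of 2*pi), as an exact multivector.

Rotor phase runs at HALF the rotation angle; powers of one rotor simply add phase, so after 3 steps in e1 e2 the phase is 3*pi/3 = pi and R^3 = cos(pi) - sin(pi)*e1 e2.
cos(pi) = -1 and sin(pi) = 0, so R^3 = -1. The total rotation 2*pi is 1 full turn, so every vector returns to itself, yet the rotor is -1, on the OTHER sheet of the double cover (an odd number of 2*pi turns).
Answer: -1


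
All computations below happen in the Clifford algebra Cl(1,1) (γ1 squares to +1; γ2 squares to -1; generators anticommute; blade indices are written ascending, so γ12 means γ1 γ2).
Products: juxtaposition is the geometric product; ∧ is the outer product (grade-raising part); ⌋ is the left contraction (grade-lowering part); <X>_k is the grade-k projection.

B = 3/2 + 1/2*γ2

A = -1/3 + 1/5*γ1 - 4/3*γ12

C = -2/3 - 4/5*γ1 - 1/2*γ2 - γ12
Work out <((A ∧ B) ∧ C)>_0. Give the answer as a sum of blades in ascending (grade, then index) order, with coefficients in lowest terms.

step 1: -1/2 + 3/10*γ1 - 1/6*γ2 - 19/10*γ12
step 2: 1/3 + 1/5*γ1 + 13/36*γ2 + 89/60*γ12
step 3: 1/3
Answer: 1/3


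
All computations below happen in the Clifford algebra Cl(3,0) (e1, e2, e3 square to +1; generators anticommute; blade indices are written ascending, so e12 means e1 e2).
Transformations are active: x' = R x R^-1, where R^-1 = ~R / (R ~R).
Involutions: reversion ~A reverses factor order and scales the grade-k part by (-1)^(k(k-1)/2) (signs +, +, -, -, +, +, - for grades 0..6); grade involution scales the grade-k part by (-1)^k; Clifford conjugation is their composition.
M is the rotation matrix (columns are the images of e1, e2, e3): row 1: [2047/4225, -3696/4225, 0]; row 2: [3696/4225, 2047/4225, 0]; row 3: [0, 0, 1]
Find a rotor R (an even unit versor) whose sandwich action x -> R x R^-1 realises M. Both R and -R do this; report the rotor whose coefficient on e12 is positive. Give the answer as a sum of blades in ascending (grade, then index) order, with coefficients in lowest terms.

Method: write R = a + b12*e12 + b13*e13 + b23*e23 with a^2 + b12^2 + b13^2 + b23^2 = 1 (so R^-1 = ~R). Expanding the columns R e_j ~R gives tr M = 4a^2 - 1 and, from the antisymmetric part, M21 - M12 = -4a*b12, M13 - M31 = 4a*b13, M32 - M23 = -4a*b23.
Here tr M = 8319/4225, so a^2 = (1 + tr M)/4 = 3136/4225 and a = ±56/65. Taking a = 56/65: M21 - M12 = 7392/4225, M13 - M31 = 0, M32 - M23 = 0, giving b12 = -33/65, b13 = 0, b23 = 0, i.e. R = 56/65 - 33/65*e12.
Its e12 coefficient is negative, so report the other preimage -R.
Answer: -56/65 + 33/65*e12. Recall the cover is two-to-one: with M of trace 8319/4225, both preimages act alike, and the stated e12 sign chooses the sheet.


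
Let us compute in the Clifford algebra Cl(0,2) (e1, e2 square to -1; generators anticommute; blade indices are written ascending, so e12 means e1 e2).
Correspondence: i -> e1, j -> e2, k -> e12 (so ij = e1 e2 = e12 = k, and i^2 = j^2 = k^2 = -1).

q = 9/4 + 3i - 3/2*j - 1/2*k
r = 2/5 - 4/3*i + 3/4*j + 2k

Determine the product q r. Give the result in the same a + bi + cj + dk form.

In blades: q = 9/4 + 3*e1 - 3/2*e2 - 1/2*e12, r = 2/5 - 4/3*e1 + 3/4*e2 + 2*e12.
Distribute q over r term by term (generator squares from the signature, products reordered to ascending indices): (9/4)*r = 9/10 - 3*e1 + 27/16*e2 + 9/2*e12; (3*e1)*r = 4 + 6/5*e1 - 6*e2 + 9/4*e12; (-3/2*e2)*r = 9/8 - 3*e1 - 3/5*e2 - 2*e12; (-1/2*e12)*r = 1 + 3/8*e1 + 2/3*e2 - 1/5*e12.
Sum: 281/40 - 177/40*e1 - 1019/240*e2 + 91/20*e12; translating back through the correspondence:
Answer: 281/40 - 177/40*i - 1019/240*j + 91/20*k


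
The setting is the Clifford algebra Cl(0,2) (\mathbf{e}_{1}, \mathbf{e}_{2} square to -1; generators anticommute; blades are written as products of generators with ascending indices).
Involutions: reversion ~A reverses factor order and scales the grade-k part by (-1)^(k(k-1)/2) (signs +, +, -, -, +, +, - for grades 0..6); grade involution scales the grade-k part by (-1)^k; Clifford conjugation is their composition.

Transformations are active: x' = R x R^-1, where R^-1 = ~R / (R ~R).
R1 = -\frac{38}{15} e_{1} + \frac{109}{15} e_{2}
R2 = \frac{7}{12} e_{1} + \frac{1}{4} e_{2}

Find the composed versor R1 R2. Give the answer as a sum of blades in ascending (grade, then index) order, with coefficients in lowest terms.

Distribute over the terms of R1 (each basis-blade product reordered to ascending indices, repeated generators contracted through their squares):
(-\frac{38}{15} e_{1}) R2 = \frac{133}{90} - \frac{19}{30} e_{1} e_{2}
(\frac{109}{15} e_{2}) R2 = -\frac{109}{60} - \frac{763}{180} e_{1} e_{2}
Summing the partial products and collecting blades:
Answer: -\frac{61}{180} - \frac{877}{180} e_{1} e_{2}
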